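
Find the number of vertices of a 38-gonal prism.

A prism on an n-gon has two n-gon bases and n rectangular sides: V = 2·38 = 76, E = 3·38 = 114, F = 38 + 2 = 40.
Check: V − E + F = 76 − 114 + 40 = 2.

76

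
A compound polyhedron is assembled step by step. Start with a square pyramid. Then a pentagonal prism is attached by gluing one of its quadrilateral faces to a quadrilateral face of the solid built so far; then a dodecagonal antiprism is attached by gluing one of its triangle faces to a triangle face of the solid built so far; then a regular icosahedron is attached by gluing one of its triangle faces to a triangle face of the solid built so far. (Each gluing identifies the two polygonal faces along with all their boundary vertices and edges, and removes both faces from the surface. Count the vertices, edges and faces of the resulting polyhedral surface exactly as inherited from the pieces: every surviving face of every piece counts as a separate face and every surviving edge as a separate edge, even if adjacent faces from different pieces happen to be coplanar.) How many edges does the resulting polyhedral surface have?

A square pyramid: V=5, E=8, F=5.
Attach a pentagonal prism (V=10, E=15, F=7) along a 4-gon: merge 4 vertices and 4 edges, delete both glued faces → V=11, E=19, F=10.
Attach a dodecagonal antiprism (V=24, E=48, F=26) along a 3-gon: merge 3 vertices and 3 edges, delete both glued faces → V=32, E=64, F=34.
Attach a regular icosahedron (V=12, E=30, F=20) along a 3-gon: merge 3 vertices and 3 edges, delete both glued faces → V=41, E=91, F=52.
Check: V − E + F = 41 − 91 + 52 = 2.

91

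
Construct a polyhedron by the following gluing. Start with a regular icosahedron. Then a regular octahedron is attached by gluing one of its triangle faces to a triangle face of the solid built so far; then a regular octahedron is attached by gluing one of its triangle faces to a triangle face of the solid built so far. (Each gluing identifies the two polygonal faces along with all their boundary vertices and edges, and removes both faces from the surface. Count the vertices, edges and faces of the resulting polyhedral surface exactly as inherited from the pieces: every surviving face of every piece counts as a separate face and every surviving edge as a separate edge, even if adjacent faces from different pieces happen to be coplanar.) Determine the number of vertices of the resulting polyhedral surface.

A regular icosahedron: V=12, E=30, F=20.
Attach a regular octahedron (V=6, E=12, F=8) along a 3-gon: merge 3 vertices and 3 edges, delete both glued faces → V=15, E=39, F=26.
Attach a regular octahedron (V=6, E=12, F=8) along a 3-gon: merge 3 vertices and 3 edges, delete both glued faces → V=18, E=48, F=32.
Check: V − E + F = 18 − 48 + 32 = 2.

18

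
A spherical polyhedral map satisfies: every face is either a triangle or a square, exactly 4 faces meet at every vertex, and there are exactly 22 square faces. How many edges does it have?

56

Let x be the number of triangles; then F = 22 + x.
Edge–face incidences: 2E = 4·22 + 3·x = 88 + 3x.
Every vertex has degree 4, so 4V = 2E.
Euler: V − E + F = 2 ⇒ (2E)/4 − E + (22 + x) = 2.
Multiply by 8: 2·(2E) − 4·(2E) + 8·(22 + x) = 16, i.e. 176 + 8x − 2·(88 + 3x) = 16.
Collecting terms: 2x = 16, so x = 8.
Then 2E = 88 + 3·8 = 112, so E = 56, V = 2E/4 = 28, F = 22 + 8 = 30.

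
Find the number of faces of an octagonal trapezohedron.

The n-trapezohedron (dual of the n-antiprism) has V = 2·8 + 2 = 18, E = 4·8 = 32, F = 2·8 = 16.

16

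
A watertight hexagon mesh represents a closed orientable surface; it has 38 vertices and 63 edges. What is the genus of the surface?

Every face is a hexagon and each edge borders two faces, so 6F = 2·63, giving F = 21.
χ = V − E + F = 38 − 63 + 21 = -4.
For a closed orientable surface χ = 2 − 2g, so g = (2 − (-4))/2 = 3.

3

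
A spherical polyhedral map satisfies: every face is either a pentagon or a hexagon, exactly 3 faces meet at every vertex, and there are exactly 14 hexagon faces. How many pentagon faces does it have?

Let x be the number of pentagons; then F = 14 + x.
Edge–face incidences: 2E = 6·14 + 5·x = 84 + 5x.
Every vertex has degree 3, so 3V = 2E.
Euler: V − E + F = 2 ⇒ (2E)/3 − E + (14 + x) = 2.
Multiply by 6: 2·(2E) − 3·(2E) + 6·(14 + x) = 12, i.e. 84 + 6x − (84 + 5x) = 12.
Collecting terms: x = 12.
Then 2E = 84 + 5·12 = 144, so E = 72, V = 2E/3 = 48, F = 14 + 12 = 26.

12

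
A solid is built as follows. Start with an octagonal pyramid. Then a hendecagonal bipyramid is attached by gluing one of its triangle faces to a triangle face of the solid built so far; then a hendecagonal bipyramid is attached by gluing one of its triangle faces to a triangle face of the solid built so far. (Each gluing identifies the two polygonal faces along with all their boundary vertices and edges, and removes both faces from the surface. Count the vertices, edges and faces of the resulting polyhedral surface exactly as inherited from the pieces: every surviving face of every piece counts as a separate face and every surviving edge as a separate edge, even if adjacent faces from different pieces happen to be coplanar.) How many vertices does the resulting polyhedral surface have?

29

An octagonal pyramid: V=9, E=16, F=9.
Attach a hendecagonal bipyramid (V=13, E=33, F=22) along a 3-gon: merge 3 vertices and 3 edges, delete both glued faces → V=19, E=46, F=29.
Attach a hendecagonal bipyramid (V=13, E=33, F=22) along a 3-gon: merge 3 vertices and 3 edges, delete both glued faces → V=29, E=76, F=49.
Check: V − E + F = 29 − 76 + 49 = 2.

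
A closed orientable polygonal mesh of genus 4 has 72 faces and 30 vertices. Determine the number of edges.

For a closed orientable surface of genus 4, χ = 2 − 2·4 = -6.
E = V + F − (-6) = 30 + 72 − (-6) = 108.

108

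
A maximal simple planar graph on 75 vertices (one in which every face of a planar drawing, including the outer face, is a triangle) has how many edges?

In a plane triangulation 3F = 2E and V − E + F = 2, so E = 3V − 6 = 3·75 − 6 = 219.

219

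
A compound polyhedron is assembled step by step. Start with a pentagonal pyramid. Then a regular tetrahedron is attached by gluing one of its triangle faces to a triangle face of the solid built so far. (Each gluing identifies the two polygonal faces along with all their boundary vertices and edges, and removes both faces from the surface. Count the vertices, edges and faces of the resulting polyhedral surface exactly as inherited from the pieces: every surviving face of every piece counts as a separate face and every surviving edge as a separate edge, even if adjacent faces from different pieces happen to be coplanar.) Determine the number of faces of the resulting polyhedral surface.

A pentagonal pyramid: V=6, E=10, F=6.
Attach a regular tetrahedron (V=4, E=6, F=4) along a 3-gon: merge 3 vertices and 3 edges, delete both glued faces → V=7, E=13, F=8.
Check: V − E + F = 7 − 13 + 8 = 2.

8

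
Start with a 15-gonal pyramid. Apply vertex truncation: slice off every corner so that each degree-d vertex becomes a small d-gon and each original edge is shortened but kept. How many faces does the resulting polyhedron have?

32

The base solid has V = 16, E = 30, F = 16.
Truncation replaces each original edge-end by a new vertex, so V′ = 2E = 60.
Each original edge survives, and each old vertex of degree d contributes d new edges; summing degrees gives Σd = 2E, so E′ = E + 2E = 3E = 90.
Each original face survives and each original vertex becomes one new face: F′ = F + V = 32.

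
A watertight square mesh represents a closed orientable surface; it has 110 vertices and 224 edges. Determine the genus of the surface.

Every face is a square and each edge borders two faces, so 4F = 2·224, giving F = 112.
χ = V − E + F = 110 − 224 + 112 = -2.
For a closed orientable surface χ = 2 − 2g, so g = (2 − (-2))/2 = 2.

2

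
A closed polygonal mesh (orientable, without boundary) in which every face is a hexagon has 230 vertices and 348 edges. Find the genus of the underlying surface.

2

Every face is a hexagon and each edge borders two faces, so 6F = 2·348, giving F = 116.
χ = V − E + F = 230 − 348 + 116 = -2.
For a closed orientable surface χ = 2 − 2g, so g = (2 − (-2))/2 = 2.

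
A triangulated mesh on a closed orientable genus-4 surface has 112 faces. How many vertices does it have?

χ = 2 − 2·4 = -6, and every face is a triangle so 3F = 2E.
E = 3·112/2 = 168. Then V = -6 + E − F = -6 + 168 − 112 = 50.

50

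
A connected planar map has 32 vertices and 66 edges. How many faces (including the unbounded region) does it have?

Euler's formula for a connected plane graph: V − E + F = 2, so F = 2 − 32 + 66 = 36.

36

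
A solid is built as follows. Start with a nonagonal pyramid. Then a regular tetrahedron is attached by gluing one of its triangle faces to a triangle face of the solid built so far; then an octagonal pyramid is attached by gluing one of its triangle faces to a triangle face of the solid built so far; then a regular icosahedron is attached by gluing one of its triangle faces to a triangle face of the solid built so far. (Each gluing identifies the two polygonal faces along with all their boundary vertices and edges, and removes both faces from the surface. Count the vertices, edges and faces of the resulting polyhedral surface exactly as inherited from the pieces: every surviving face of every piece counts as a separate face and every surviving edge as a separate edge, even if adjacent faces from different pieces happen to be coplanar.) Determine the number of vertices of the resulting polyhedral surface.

26

A nonagonal pyramid: V=10, E=18, F=10.
Attach a regular tetrahedron (V=4, E=6, F=4) along a 3-gon: merge 3 vertices and 3 edges, delete both glued faces → V=11, E=21, F=12.
Attach an octagonal pyramid (V=9, E=16, F=9) along a 3-gon: merge 3 vertices and 3 edges, delete both glued faces → V=17, E=34, F=19.
Attach a regular icosahedron (V=12, E=30, F=20) along a 3-gon: merge 3 vertices and 3 edges, delete both glued faces → V=26, E=61, F=37.
Check: V − E + F = 26 − 61 + 37 = 2.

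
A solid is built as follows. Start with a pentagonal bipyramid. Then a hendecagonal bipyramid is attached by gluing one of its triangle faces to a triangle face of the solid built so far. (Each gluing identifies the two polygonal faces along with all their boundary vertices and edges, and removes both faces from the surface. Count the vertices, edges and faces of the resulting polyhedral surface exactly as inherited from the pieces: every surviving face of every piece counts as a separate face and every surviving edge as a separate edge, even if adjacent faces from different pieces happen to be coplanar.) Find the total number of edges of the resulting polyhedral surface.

A pentagonal bipyramid: V=7, E=15, F=10.
Attach a hendecagonal bipyramid (V=13, E=33, F=22) along a 3-gon: merge 3 vertices and 3 edges, delete both glued faces → V=17, E=45, F=30.
Check: V − E + F = 17 − 45 + 30 = 2.

45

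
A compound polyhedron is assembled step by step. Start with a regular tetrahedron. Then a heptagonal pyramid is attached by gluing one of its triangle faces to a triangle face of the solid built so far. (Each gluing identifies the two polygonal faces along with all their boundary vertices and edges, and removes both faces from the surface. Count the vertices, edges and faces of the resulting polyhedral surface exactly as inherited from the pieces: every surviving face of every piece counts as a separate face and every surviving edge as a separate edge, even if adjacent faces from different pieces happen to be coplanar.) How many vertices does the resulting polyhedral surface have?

9

A regular tetrahedron: V=4, E=6, F=4.
Attach a heptagonal pyramid (V=8, E=14, F=8) along a 3-gon: merge 3 vertices and 3 edges, delete both glued faces → V=9, E=17, F=10.
Check: V − E + F = 9 − 17 + 10 = 2.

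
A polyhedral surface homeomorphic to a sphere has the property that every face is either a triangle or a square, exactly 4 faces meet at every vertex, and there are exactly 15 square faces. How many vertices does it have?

21

Let x be the number of triangles; then F = 15 + x.
Edge–face incidences: 2E = 4·15 + 3·x = 60 + 3x.
Every vertex has degree 4, so 4V = 2E.
Euler: V − E + F = 2 ⇒ (2E)/4 − E + (15 + x) = 2.
Multiply by 8: 2·(2E) − 4·(2E) + 8·(15 + x) = 16, i.e. 120 + 8x − 2·(60 + 3x) = 16.
Collecting terms: 2x = 16, so x = 8.
Then 2E = 60 + 3·8 = 84, so E = 42, V = 2E/4 = 21, F = 15 + 8 = 23.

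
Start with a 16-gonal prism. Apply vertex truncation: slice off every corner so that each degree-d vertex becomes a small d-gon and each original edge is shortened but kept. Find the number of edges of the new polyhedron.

The base solid has V = 32, E = 48, F = 18.
Truncation replaces each original edge-end by a new vertex, so V′ = 2E = 96.
Each original edge survives, and each old vertex of degree d contributes d new edges; summing degrees gives Σd = 2E, so E′ = E + 2E = 3E = 144.
Each original face survives and each original vertex becomes one new face: F′ = F + V = 50.

144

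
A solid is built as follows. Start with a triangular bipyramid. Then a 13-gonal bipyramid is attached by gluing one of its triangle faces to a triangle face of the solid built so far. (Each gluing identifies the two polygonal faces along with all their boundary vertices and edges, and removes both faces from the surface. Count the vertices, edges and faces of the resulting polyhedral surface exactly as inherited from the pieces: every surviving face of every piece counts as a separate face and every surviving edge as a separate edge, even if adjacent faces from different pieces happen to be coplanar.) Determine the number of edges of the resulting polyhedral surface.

45

A triangular bipyramid: V=5, E=9, F=6.
Attach a 13-gonal bipyramid (V=15, E=39, F=26) along a 3-gon: merge 3 vertices and 3 edges, delete both glued faces → V=17, E=45, F=30.
Check: V − E + F = 17 − 45 + 30 = 2.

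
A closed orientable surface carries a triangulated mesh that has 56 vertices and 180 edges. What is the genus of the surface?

3

Every face is a triangle and each edge borders two faces, so 3F = 2·180, giving F = 120.
χ = V − E + F = 56 − 180 + 120 = -4.
For a closed orientable surface χ = 2 − 2g, so g = (2 − (-4))/2 = 3.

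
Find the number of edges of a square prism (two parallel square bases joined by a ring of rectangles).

12

A prism on an n-gon has two n-gon bases and n rectangular sides: V = 2·4 = 8, E = 3·4 = 12, F = 4 + 2 = 6.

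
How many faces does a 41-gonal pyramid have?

42

A pyramid on an n-gon base has one n-gon and n triangles: V = 41 + 1 = 42, E = 2·41 = 82, F = 41 + 1 = 42.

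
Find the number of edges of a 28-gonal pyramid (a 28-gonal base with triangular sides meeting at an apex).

56

A pyramid on an n-gon base has one n-gon and n triangles: V = 28 + 1 = 29, E = 2·28 = 56, F = 28 + 1 = 29.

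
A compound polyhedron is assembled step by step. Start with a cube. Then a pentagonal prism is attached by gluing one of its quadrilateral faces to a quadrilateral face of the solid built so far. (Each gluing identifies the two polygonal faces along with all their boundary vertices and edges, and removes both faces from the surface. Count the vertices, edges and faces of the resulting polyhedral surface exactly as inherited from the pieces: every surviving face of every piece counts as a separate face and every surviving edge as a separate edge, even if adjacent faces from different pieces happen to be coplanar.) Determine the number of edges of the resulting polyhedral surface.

23

A cube: V=8, E=12, F=6.
Attach a pentagonal prism (V=10, E=15, F=7) along a 4-gon: merge 4 vertices and 4 edges, delete both glued faces → V=14, E=23, F=11.
Check: V − E + F = 14 − 23 + 11 = 2.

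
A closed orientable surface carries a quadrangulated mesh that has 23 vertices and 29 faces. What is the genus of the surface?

Every face is a square, so 2E = 4·29 = 116, giving E = 58.
χ = V − E + F = 23 − 58 + 29 = -6.
For a closed orientable surface χ = 2 − 2g, so g = (2 − (-6))/2 = 4.

4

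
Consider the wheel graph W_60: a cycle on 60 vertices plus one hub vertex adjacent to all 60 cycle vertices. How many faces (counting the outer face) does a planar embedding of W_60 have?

61

W_60 has V = 60 + 1 = 61 vertices and E = 2·60 = 120 edges.
By Euler's formula F = 2 − V + E = 2 − 61 + 120 = 61.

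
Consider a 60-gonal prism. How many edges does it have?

180

A prism on an n-gon has two n-gon bases and n rectangular sides: V = 2·60 = 120, E = 3·60 = 180, F = 60 + 2 = 62.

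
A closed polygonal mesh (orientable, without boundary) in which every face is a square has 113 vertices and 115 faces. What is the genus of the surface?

2

Every face is a square, so 2E = 4·115 = 460, giving E = 230.
χ = V − E + F = 113 − 230 + 115 = -2.
For a closed orientable surface χ = 2 − 2g, so g = (2 − (-2))/2 = 2.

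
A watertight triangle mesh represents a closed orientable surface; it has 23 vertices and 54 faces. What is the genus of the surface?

3

Every face is a triangle, so 2E = 3·54 = 162, giving E = 81.
χ = V − E + F = 23 − 81 + 54 = -4.
For a closed orientable surface χ = 2 − 2g, so g = (2 − (-4))/2 = 3.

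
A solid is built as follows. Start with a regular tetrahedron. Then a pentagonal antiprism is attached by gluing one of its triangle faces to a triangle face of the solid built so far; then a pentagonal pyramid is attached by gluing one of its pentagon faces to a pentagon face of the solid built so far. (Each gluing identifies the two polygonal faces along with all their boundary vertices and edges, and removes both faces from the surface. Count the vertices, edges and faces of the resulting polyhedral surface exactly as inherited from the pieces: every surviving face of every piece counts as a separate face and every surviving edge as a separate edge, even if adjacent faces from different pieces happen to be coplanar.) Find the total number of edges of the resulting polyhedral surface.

A regular tetrahedron: V=4, E=6, F=4.
Attach a pentagonal antiprism (V=10, E=20, F=12) along a 3-gon: merge 3 vertices and 3 edges, delete both glued faces → V=11, E=23, F=14.
Attach a pentagonal pyramid (V=6, E=10, F=6) along a 5-gon: merge 5 vertices and 5 edges, delete both glued faces → V=12, E=28, F=18.
Check: V − E + F = 12 − 28 + 18 = 2.

28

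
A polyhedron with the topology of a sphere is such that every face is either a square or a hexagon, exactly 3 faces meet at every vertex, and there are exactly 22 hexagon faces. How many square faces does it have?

Let x be the number of squares; then F = 22 + x.
Edge–face incidences: 2E = 6·22 + 4·x = 132 + 4x.
Every vertex has degree 3, so 3V = 2E.
Euler: V − E + F = 2 ⇒ (2E)/3 − E + (22 + x) = 2.
Multiply by 6: 2·(2E) − 3·(2E) + 6·(22 + x) = 12, i.e. 132 + 6x − (132 + 4x) = 12.
Collecting terms: 2x = 12, so x = 6.
Then 2E = 132 + 4·6 = 156, so E = 78, V = 2E/3 = 52, F = 22 + 6 = 28.

6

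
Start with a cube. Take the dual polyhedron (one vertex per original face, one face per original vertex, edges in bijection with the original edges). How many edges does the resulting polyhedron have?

12

The base solid has V = 8, E = 12, F = 6.
The dual swaps V and F and preserves E: V′ = F = 6, E′ = E = 12, F′ = V = 8.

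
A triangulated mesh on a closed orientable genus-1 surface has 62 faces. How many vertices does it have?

31

χ = 2 − 2·1 = 0, and every face is a triangle so 3F = 2E.
E = 3·62/2 = 93. Then V = 0 + E − F = 0 + 93 − 62 = 31.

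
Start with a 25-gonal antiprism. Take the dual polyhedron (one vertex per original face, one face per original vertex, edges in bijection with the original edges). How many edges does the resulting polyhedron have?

100

The base solid has V = 50, E = 100, F = 52.
The dual swaps V and F and preserves E: V′ = F = 52, E′ = E = 100, F′ = V = 50.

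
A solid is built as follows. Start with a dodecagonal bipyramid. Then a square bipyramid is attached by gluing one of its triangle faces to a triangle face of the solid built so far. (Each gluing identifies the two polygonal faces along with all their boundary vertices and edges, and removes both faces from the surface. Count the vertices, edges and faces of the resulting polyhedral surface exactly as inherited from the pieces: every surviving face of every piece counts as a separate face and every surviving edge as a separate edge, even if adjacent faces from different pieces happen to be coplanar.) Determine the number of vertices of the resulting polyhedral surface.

17

A dodecagonal bipyramid: V=14, E=36, F=24.
Attach a square bipyramid (V=6, E=12, F=8) along a 3-gon: merge 3 vertices and 3 edges, delete both glued faces → V=17, E=45, F=30.
Check: V − E + F = 17 − 45 + 30 = 2.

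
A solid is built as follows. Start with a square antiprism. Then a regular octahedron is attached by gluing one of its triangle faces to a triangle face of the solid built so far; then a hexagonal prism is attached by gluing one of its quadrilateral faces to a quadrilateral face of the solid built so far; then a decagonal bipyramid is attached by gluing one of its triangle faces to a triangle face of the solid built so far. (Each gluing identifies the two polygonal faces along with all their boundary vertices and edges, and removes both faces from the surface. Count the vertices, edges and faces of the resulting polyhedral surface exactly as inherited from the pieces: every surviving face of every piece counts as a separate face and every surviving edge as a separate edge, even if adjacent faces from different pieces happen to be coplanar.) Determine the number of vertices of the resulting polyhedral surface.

A square antiprism: V=8, E=16, F=10.
Attach a regular octahedron (V=6, E=12, F=8) along a 3-gon: merge 3 vertices and 3 edges, delete both glued faces → V=11, E=25, F=16.
Attach a hexagonal prism (V=12, E=18, F=8) along a 4-gon: merge 4 vertices and 4 edges, delete both glued faces → V=19, E=39, F=22.
Attach a decagonal bipyramid (V=12, E=30, F=20) along a 3-gon: merge 3 vertices and 3 edges, delete both glued faces → V=28, E=66, F=40.
Check: V − E + F = 28 − 66 + 40 = 2.

28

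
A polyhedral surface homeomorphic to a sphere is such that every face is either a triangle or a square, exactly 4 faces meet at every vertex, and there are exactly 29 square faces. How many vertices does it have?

35

Let x be the number of triangles; then F = 29 + x.
Edge–face incidences: 2E = 4·29 + 3·x = 116 + 3x.
Every vertex has degree 4, so 4V = 2E.
Euler: V − E + F = 2 ⇒ (2E)/4 − E + (29 + x) = 2.
Multiply by 8: 2·(2E) − 4·(2E) + 8·(29 + x) = 16, i.e. 232 + 8x − 2·(116 + 3x) = 16.
Collecting terms: 2x = 16, so x = 8.
Then 2E = 116 + 3·8 = 140, so E = 70, V = 2E/4 = 35, F = 29 + 8 = 37.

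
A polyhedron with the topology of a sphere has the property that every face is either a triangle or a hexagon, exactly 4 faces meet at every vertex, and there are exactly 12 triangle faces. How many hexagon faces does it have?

2

Let x be the number of hexagons; then F = 12 + x.
Edge–face incidences: 2E = 3·12 + 6·x = 36 + 6x.
Every vertex has degree 4, so 4V = 2E.
Euler: V − E + F = 2 ⇒ (2E)/4 − E + (12 + x) = 2.
Multiply by 8: 2·(2E) − 4·(2E) + 8·(12 + x) = 16, i.e. 96 + 8x − 2·(36 + 6x) = 16.
Collecting terms: −4x + 24 = 16, so −4x = −8, so x = 2.
Then 2E = 36 + 6·2 = 48, so E = 24, V = 2E/4 = 12, F = 12 + 2 = 14.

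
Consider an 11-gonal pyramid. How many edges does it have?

22

A pyramid on an n-gon base has one n-gon and n triangles: V = 11 + 1 = 12, E = 2·11 = 22, F = 11 + 1 = 12.
Check: V − E + F = 12 − 22 + 12 = 2.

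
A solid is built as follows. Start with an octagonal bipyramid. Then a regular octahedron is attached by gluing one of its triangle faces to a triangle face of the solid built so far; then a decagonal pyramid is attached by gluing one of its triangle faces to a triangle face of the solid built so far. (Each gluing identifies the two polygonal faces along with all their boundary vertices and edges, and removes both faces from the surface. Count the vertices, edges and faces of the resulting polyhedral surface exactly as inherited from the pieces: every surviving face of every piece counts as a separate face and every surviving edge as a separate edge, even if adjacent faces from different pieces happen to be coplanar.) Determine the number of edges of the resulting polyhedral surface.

An octagonal bipyramid: V=10, E=24, F=16.
Attach a regular octahedron (V=6, E=12, F=8) along a 3-gon: merge 3 vertices and 3 edges, delete both glued faces → V=13, E=33, F=22.
Attach a decagonal pyramid (V=11, E=20, F=11) along a 3-gon: merge 3 vertices and 3 edges, delete both glued faces → V=21, E=50, F=31.
Check: V − E + F = 21 − 50 + 31 = 2.

50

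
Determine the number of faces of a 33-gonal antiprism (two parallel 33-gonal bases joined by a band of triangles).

An antiprism on an n-gon has two n-gon caps and 2n triangles: V = 2·33 = 66, E = 4·33 = 132, F = 2·33 + 2 = 68.

68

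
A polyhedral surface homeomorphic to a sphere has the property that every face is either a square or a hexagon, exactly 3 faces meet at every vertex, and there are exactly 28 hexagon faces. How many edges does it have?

Let x be the number of squares; then F = 28 + x.
Edge–face incidences: 2E = 6·28 + 4·x = 168 + 4x.
Every vertex has degree 3, so 3V = 2E.
Euler: V − E + F = 2 ⇒ (2E)/3 − E + (28 + x) = 2.
Multiply by 6: 2·(2E) − 3·(2E) + 6·(28 + x) = 12, i.e. 168 + 6x − (168 + 4x) = 12.
Collecting terms: 2x = 12, so x = 6.
Then 2E = 168 + 4·6 = 192, so E = 96, V = 2E/3 = 64, F = 28 + 6 = 34.

96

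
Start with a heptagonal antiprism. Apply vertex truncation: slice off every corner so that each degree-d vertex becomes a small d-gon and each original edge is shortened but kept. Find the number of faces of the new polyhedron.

30

The base solid has V = 14, E = 28, F = 16.
Truncation replaces each original edge-end by a new vertex, so V′ = 2E = 56.
Each original edge survives, and each old vertex of degree d contributes d new edges; summing degrees gives Σd = 2E, so E′ = E + 2E = 3E = 84.
Each original face survives and each original vertex becomes one new face: F′ = F + V = 30.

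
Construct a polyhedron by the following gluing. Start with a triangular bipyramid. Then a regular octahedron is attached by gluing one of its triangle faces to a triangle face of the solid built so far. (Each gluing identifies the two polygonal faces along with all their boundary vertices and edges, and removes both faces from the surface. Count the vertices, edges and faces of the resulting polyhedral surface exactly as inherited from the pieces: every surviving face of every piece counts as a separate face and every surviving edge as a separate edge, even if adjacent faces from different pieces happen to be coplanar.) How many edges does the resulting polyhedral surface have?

18

A triangular bipyramid: V=5, E=9, F=6.
Attach a regular octahedron (V=6, E=12, F=8) along a 3-gon: merge 3 vertices and 3 edges, delete both glued faces → V=8, E=18, F=12.
Check: V − E + F = 8 − 18 + 12 = 2.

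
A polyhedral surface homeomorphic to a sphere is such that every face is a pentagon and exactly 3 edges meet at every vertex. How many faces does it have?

Each face has 5 edges and each edge borders two faces, so 2E = 5F.
Each vertex has degree 3, so 3V = 2E and hence V = 5F/3.
Euler: V − E + F = 2 ⇒ (5F/3) − (5F/2) + F = 2.
Multiply by 6: (10 − 15 + 6)F = 12, i.e. 1F = 12.
So F = 12, E = 5·12/2 = 30, V = 5·12/3 = 20.

12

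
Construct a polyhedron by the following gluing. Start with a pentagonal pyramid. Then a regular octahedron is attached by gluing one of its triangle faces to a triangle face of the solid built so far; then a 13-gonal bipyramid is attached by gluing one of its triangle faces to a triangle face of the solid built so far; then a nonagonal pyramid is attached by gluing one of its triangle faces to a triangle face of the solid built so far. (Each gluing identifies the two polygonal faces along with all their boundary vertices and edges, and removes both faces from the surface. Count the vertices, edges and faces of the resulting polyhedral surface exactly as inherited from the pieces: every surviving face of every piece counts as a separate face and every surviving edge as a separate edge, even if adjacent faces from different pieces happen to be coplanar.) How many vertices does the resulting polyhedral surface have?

A pentagonal pyramid: V=6, E=10, F=6.
Attach a regular octahedron (V=6, E=12, F=8) along a 3-gon: merge 3 vertices and 3 edges, delete both glued faces → V=9, E=19, F=12.
Attach a 13-gonal bipyramid (V=15, E=39, F=26) along a 3-gon: merge 3 vertices and 3 edges, delete both glued faces → V=21, E=55, F=36.
Attach a nonagonal pyramid (V=10, E=18, F=10) along a 3-gon: merge 3 vertices and 3 edges, delete both glued faces → V=28, E=70, F=44.
Check: V − E + F = 28 − 70 + 44 = 2.

28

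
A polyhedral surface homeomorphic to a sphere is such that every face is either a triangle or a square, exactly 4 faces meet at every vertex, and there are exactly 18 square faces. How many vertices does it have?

Let x be the number of triangles; then F = 18 + x.
Edge–face incidences: 2E = 4·18 + 3·x = 72 + 3x.
Every vertex has degree 4, so 4V = 2E.
Euler: V − E + F = 2 ⇒ (2E)/4 − E + (18 + x) = 2.
Multiply by 8: 2·(2E) − 4·(2E) + 8·(18 + x) = 16, i.e. 144 + 8x − 2·(72 + 3x) = 16.
Collecting terms: 2x = 16, so x = 8.
Then 2E = 72 + 3·8 = 96, so E = 48, V = 2E/4 = 24, F = 18 + 8 = 26.

24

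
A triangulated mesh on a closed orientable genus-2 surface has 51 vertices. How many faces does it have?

χ = 2 − 2·2 = -2, and every face is a triangle so 3F = 2E.
V − E + F = -2 with E = 3F/2 gives 51 − (3/2 − 1)·F = -2, so F = 106 and E = 159.

106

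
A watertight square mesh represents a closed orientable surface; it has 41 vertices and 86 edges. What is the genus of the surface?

Every face is a square and each edge borders two faces, so 4F = 2·86, giving F = 43.
χ = V − E + F = 41 − 86 + 43 = -2.
For a closed orientable surface χ = 2 − 2g, so g = (2 − (-2))/2 = 2.

2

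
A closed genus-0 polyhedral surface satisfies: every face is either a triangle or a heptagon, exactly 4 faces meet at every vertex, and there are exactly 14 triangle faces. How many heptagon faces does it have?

Let x be the number of heptagons; then F = 14 + x.
Edge–face incidences: 2E = 3·14 + 7·x = 42 + 7x.
Every vertex has degree 4, so 4V = 2E.
Euler: V − E + F = 2 ⇒ (2E)/4 − E + (14 + x) = 2.
Multiply by 8: 2·(2E) − 4·(2E) + 8·(14 + x) = 16, i.e. 112 + 8x − 2·(42 + 7x) = 16.
Collecting terms: −6x + 28 = 16, so −6x = −12, so x = 2.
Then 2E = 42 + 7·2 = 56, so E = 28, V = 2E/4 = 14, F = 14 + 2 = 16.

2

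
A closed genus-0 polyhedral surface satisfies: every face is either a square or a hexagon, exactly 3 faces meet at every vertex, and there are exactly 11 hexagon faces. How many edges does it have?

Let x be the number of squares; then F = 11 + x.
Edge–face incidences: 2E = 6·11 + 4·x = 66 + 4x.
Every vertex has degree 3, so 3V = 2E.
Euler: V − E + F = 2 ⇒ (2E)/3 − E + (11 + x) = 2.
Multiply by 6: 2·(2E) − 3·(2E) + 6·(11 + x) = 12, i.e. 66 + 6x − (66 + 4x) = 12.
Collecting terms: 2x = 12, so x = 6.
Then 2E = 66 + 4·6 = 90, so E = 45, V = 2E/3 = 30, F = 11 + 6 = 17.

45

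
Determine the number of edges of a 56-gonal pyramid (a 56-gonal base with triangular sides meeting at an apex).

A pyramid on an n-gon base has one n-gon and n triangles: V = 56 + 1 = 57, E = 2·56 = 112, F = 56 + 1 = 57.

112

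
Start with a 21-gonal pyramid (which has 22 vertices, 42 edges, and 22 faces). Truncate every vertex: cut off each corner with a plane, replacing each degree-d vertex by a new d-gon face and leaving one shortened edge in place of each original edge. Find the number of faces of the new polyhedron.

Truncation replaces each original edge-end by a new vertex, so V′ = 2E = 84.
Each original edge survives, and each old vertex of degree d contributes d new edges; summing degrees gives Σd = 2E, so E′ = E + 2E = 3E = 126.
Each original face survives and each original vertex becomes one new face: F′ = F + V = 44.

44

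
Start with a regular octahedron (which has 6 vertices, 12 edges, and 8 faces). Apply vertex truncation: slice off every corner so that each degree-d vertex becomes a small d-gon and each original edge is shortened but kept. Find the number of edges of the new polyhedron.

Truncation replaces each original edge-end by a new vertex, so V′ = 2E = 24.
Each original edge survives, and each old vertex of degree d contributes d new edges; summing degrees gives Σd = 2E, so E′ = E + 2E = 3E = 36.
Each original face survives and each original vertex becomes one new face: F′ = F + V = 14.

36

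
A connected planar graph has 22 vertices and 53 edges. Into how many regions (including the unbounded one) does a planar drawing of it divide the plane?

Euler's formula for a connected plane graph: V − E + F = 2, so F = 2 − 22 + 53 = 33.

33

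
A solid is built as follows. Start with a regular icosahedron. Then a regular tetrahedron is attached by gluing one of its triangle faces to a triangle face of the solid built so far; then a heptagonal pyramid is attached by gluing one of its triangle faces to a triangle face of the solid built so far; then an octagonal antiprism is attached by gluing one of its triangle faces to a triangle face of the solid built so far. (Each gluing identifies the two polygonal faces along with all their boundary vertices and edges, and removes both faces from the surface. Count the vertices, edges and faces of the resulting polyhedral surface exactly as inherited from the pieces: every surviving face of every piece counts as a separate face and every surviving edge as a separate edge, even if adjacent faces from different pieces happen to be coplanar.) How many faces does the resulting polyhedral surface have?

44

A regular icosahedron: V=12, E=30, F=20.
Attach a regular tetrahedron (V=4, E=6, F=4) along a 3-gon: merge 3 vertices and 3 edges, delete both glued faces → V=13, E=33, F=22.
Attach a heptagonal pyramid (V=8, E=14, F=8) along a 3-gon: merge 3 vertices and 3 edges, delete both glued faces → V=18, E=44, F=28.
Attach an octagonal antiprism (V=16, E=32, F=18) along a 3-gon: merge 3 vertices and 3 edges, delete both glued faces → V=31, E=73, F=44.
Check: V − E + F = 31 − 73 + 44 = 2.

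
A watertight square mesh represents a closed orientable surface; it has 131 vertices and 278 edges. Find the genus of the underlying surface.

5

Every face is a square and each edge borders two faces, so 4F = 2·278, giving F = 139.
χ = V − E + F = 131 − 278 + 139 = -8.
For a closed orientable surface χ = 2 − 2g, so g = (2 − (-8))/2 = 5.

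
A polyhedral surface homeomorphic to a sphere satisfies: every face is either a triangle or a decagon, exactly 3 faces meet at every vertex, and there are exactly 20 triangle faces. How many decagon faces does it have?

12

Let x be the number of decagons; then F = 20 + x.
Edge–face incidences: 2E = 3·20 + 10·x = 60 + 10x.
Every vertex has degree 3, so 3V = 2E.
Euler: V − E + F = 2 ⇒ (2E)/3 − E + (20 + x) = 2.
Multiply by 6: 2·(2E) − 3·(2E) + 6·(20 + x) = 12, i.e. 120 + 6x − (60 + 10x) = 12.
Collecting terms: −4x + 60 = 12, so −4x = −48, so x = 12.
Then 2E = 60 + 10·12 = 180, so E = 90, V = 2E/3 = 60, F = 20 + 12 = 32.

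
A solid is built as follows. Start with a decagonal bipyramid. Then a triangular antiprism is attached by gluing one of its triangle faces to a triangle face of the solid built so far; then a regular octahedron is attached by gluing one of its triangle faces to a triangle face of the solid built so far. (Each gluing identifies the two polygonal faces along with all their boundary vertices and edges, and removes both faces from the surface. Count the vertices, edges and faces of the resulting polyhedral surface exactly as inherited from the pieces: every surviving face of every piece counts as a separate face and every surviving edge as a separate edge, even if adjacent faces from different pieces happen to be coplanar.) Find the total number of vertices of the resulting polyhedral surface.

A decagonal bipyramid: V=12, E=30, F=20.
Attach a triangular antiprism (V=6, E=12, F=8) along a 3-gon: merge 3 vertices and 3 edges, delete both glued faces → V=15, E=39, F=26.
Attach a regular octahedron (V=6, E=12, F=8) along a 3-gon: merge 3 vertices and 3 edges, delete both glued faces → V=18, E=48, F=32.
Check: V − E + F = 18 − 48 + 32 = 2.

18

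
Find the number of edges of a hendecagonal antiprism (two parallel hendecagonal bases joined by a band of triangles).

44

An antiprism on an n-gon has two n-gon caps and 2n triangles: V = 2·11 = 22, E = 4·11 = 44, F = 2·11 + 2 = 24.
Check: V − E + F = 22 − 44 + 24 = 2.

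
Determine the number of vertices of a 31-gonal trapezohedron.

The n-trapezohedron (dual of the n-antiprism) has V = 2·31 + 2 = 64, E = 4·31 = 124, F = 2·31 = 62.

64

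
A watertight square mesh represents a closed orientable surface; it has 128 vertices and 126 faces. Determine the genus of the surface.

Every face is a square, so 2E = 4·126 = 504, giving E = 252.
χ = V − E + F = 128 − 252 + 126 = 2.
For a closed orientable surface χ = 2 − 2g, so g = (2 − (2))/2 = 0.

0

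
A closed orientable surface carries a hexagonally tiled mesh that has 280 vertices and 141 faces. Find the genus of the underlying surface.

Every face is a hexagon, so 2E = 6·141 = 846, giving E = 423.
χ = V − E + F = 280 − 423 + 141 = -2.
For a closed orientable surface χ = 2 − 2g, so g = (2 − (-2))/2 = 2.

2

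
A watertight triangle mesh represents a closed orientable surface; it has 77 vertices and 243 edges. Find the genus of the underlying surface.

Every face is a triangle and each edge borders two faces, so 3F = 2·243, giving F = 162.
χ = V − E + F = 77 − 243 + 162 = -4.
For a closed orientable surface χ = 2 − 2g, so g = (2 − (-4))/2 = 3.

3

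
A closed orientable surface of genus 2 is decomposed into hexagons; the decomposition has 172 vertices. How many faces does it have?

χ = 2 − 2·2 = -2, and every face is a hexagon so 6F = 2E.
V − E + F = -2 with E = 6F/2 gives 172 − (6/2 − 1)·F = -2, so F = 87 and E = 261.

87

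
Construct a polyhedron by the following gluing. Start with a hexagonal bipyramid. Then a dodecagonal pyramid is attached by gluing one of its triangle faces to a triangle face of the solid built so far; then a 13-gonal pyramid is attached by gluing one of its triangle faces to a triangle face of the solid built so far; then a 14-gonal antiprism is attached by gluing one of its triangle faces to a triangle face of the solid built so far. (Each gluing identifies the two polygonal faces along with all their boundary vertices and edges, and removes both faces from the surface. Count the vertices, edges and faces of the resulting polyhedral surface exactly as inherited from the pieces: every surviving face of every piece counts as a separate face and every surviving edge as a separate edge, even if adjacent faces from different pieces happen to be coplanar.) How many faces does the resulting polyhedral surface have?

A hexagonal bipyramid: V=8, E=18, F=12.
Attach a dodecagonal pyramid (V=13, E=24, F=13) along a 3-gon: merge 3 vertices and 3 edges, delete both glued faces → V=18, E=39, F=23.
Attach a 13-gonal pyramid (V=14, E=26, F=14) along a 3-gon: merge 3 vertices and 3 edges, delete both glued faces → V=29, E=62, F=35.
Attach a 14-gonal antiprism (V=28, E=56, F=30) along a 3-gon: merge 3 vertices and 3 edges, delete both glued faces → V=54, E=115, F=63.
Check: V − E + F = 54 − 115 + 63 = 2.

63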